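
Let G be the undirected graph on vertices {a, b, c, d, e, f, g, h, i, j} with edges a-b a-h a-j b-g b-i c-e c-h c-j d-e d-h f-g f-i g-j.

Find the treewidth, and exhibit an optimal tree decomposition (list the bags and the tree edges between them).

Treewidth 2.
One such decomposition:
Bags: B1 = {c, d, e}  B2 = {c, d, h}  B3 = {c, h, j}  B4 = {a, h, j}  B5 = {a, g, j}  B6 = {a, b, g}  B7 = {b, f, g}  B8 = {b, f, i}
Tree: B1–B2, B2–B3, B3–B4, B4–B5, B5–B6, B6–B7, B7–B8

The largest bag has 3 vertices, giving width 2; this decomposition certifies tw(G) ≤ 2. Since e–d–h–c–e is a cycle in G, G is not acyclic. Forests are exactly the graphs of treewidth ≤ 1, so tw(G) ≥ 2. Combining the bounds, tw(G) = 2.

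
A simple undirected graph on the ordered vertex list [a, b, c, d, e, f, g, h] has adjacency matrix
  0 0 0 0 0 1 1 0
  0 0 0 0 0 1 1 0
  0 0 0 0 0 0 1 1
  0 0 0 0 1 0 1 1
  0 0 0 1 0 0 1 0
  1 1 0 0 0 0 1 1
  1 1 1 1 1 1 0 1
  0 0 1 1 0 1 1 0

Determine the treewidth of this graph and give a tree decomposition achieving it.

Treewidth 2.
Bags: B1 = {f, g, h}  B2 = {b, f, g}  B3 = {d, g, h}  B4 = {a, f, g}  B5 = {d, e, g}  B6 = {c, g, h}
Tree: B1–B2, B1–B3, B2–B4, B3–B5, B3–B6

The largest bag has 3 vertices, giving width 2; this decomposition certifies tw(G) ≤ 2. On the other hand G contains the 3-clique {d, e, g}. A clique must lie in a single bag of any decomposition, so no decomposition can have width below 2. Combining the bounds, tw(G) = 2.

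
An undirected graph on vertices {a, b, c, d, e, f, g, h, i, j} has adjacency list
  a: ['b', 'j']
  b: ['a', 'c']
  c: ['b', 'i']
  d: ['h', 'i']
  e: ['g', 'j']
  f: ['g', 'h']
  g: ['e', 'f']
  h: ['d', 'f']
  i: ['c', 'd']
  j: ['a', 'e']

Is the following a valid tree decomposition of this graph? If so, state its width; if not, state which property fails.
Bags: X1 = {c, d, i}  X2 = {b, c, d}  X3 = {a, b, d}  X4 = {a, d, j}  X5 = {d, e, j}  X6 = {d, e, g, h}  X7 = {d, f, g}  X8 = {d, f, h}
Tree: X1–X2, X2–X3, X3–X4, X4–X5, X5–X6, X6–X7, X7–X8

A tree decomposition must satisfy three properties: every vertex lies in some bag; for every edge, both endpoints lie together in some bag; and for every vertex, the bags containing it form a connected subtree. Here bags containing vertex h are not connected in the tree, so the decomposition is invalid.

No — bags containing vertex h are not connected in the tree.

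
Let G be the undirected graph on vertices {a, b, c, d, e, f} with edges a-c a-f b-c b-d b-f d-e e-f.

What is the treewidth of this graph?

A width-2 tree decomposition is:
Bags: B1 = {d, e, f}  B2 = {b, d, f}  B3 = {a, b, f}  B4 = {a, b, c}
Tree: B1–B2, B2–B3, B3–B4
Each bag holds 3 vertices, so the decomposition has width 2, which upper-bounds the treewidth. For the lower bound, G contains the cycle e–d–b–f–e, so G is not a forest; only forests have treewidth ≤ 1, hence tw(G) ≥ 2. Hence tw(G) = 2 exactly.

2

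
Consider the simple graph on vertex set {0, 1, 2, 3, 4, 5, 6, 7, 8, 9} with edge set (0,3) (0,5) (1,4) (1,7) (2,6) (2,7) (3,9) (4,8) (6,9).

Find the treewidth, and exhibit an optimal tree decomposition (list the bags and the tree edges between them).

Treewidth 1.
One optimal decomposition is:
Bags: B1 = {4, 8}  B2 = {1, 4}  B3 = {1, 7}  B4 = {2, 7}  B5 = {2, 6}  B6 = {6, 9}  B7 = {3, 9}  B8 = {0, 3}  B9 = {0, 5}
Tree: B1–B2, B2–B3, B3–B4, B4–B5, B5–B6, B6–B7, B7–B8, B8–B9

Every bag has size at most 2, so the width is 2 − 1 = 1 and tw(G) ≤ 1. Any graph with an edge has treewidth ≥ 1, and G has the edge 8–4. The upper and lower bounds meet at 1, so that is the treewidth.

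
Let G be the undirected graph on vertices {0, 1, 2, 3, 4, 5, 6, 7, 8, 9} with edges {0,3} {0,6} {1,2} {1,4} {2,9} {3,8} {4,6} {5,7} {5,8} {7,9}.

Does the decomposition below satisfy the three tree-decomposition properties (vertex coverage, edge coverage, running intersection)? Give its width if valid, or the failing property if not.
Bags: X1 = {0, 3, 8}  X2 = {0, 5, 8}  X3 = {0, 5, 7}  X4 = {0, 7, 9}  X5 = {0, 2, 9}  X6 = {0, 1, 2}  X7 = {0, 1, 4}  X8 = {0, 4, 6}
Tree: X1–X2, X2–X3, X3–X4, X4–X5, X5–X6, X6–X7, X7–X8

Yes; width 2.

Checking the three conditions: (i) the bags cover all of {0, 1, 2, 3, 4, 5, 6, 7, 8, 9}; (ii) for each edge, some bag contains both endpoints; (iii) the bags containing any fixed vertex form a subtree. All hold, so the decomposition is valid with width 3 − 1 = 2.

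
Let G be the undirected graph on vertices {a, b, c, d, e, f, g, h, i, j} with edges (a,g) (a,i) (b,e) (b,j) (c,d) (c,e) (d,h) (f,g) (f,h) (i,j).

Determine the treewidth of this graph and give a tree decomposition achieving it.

Every bag has size at most 3, so the width is 3 − 1 = 2 and tw(G) ≤ 2. The edges a–i–j–b–e–c–d–h–f–g–a form a cycle, so G is not a tree and its treewidth is at least 2. Therefore the treewidth is 2.

Treewidth 2.
One optimal decomposition is:
Bags: B1 = {a, i, j}  B2 = {a, b, j}  B3 = {a, b, e}  B4 = {a, c, e}  B5 = {a, c, d}  B6 = {a, d, h}  B7 = {a, f, h}  B8 = {a, f, g}
Tree: B1–B2, B2–B3, B3–B4, B4–B5, B5–B6, B6–B7, B7–B8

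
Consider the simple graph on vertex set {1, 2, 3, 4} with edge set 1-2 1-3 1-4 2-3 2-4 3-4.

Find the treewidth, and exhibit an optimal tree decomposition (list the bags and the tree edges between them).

With just one bag of size 4, the width is 4 − 1 = 3, so tw(G) ≤ 3. Conversely, {1, 2, 3, 4} is a clique of size 4, and the vertices of any clique must share a bag in every tree decomposition; so some bag has ≥ 4 vertices and tw(G) ≥ 3. The upper and lower bounds meet at 3, so that is the treewidth.

Treewidth 3.
Bags: B1 = {1, 2, 3, 4}
Tree: (single bag)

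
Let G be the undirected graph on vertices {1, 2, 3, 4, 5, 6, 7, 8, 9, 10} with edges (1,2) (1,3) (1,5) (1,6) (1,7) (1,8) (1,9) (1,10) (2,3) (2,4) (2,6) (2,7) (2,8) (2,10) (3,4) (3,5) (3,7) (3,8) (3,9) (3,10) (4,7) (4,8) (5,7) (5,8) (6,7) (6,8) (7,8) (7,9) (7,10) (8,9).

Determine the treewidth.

A width-4 tree decomposition is:
Bags: B1 = {1, 2, 3, 7, 8}  B2 = {1, 2, 3, 7, 10}  B3 = {2, 3, 4, 7, 8}  B4 = {1, 3, 5, 7, 8}  B5 = {1, 3, 7, 8, 9}  B6 = {1, 2, 6, 7, 8}
Tree: B1–B2, B1–B3, B1–B4, B4–B5, B1–B6
The largest bag has 5 vertices, giving width 4; this decomposition certifies tw(G) ≤ 4. Conversely, {1, 3, 7, 8, 9} is a clique of size 5, and the vertices of any clique must share a bag in every tree decomposition; so some bag has ≥ 5 vertices and tw(G) ≥ 4. Hence tw(G) = 4 exactly.

4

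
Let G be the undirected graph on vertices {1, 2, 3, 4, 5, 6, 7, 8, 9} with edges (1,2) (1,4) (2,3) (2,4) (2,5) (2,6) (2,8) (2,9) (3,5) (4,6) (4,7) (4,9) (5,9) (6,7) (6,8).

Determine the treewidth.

A width-2 tree decomposition is:
Bags: B1 = {2, 4, 9}  B2 = {2, 5, 9}  B3 = {2, 4, 6}  B4 = {1, 2, 4}  B5 = {4, 6, 7}  B6 = {2, 3, 5}  B7 = {2, 6, 8}
Tree: B1–B2, B1–B3, B1–B4, B3–B5, B2–B6, B3–B7
Each bag holds 3 vertices, so the decomposition has width 2, which upper-bounds the treewidth. For the lower bound, the 3 vertices {2, 6, 8} are pairwise adjacent, and any tree decomposition puts a clique entirely inside one bag — forcing width ≥ 2. Combining the bounds, tw(G) = 2.

2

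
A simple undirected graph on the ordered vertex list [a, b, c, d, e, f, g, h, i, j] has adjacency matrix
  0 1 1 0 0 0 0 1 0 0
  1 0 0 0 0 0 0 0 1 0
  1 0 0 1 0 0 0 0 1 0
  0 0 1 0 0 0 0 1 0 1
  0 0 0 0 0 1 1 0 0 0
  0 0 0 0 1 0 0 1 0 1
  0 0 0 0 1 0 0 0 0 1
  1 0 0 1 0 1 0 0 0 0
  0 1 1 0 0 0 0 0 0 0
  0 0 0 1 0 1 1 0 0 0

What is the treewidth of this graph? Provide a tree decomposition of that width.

Treewidth 2.
Bags: B1 = {b, c, i}  B2 = {a, b, c}  B3 = {a, c, d}  B4 = {a, d, h}  B5 = {d, h, j}  B6 = {f, h, j}  B7 = {f, g, j}  B8 = {e, f, g}
Tree: B1–B2, B2–B3, B3–B4, B4–B5, B5–B6, B6–B7, B7–B8

Each bag holds 3 vertices, so the decomposition has width 2, which upper-bounds the treewidth. For the lower bound, G contains the cycle i–b–a–c–i, so G is not a forest; only forests have treewidth ≤ 1, hence tw(G) ≥ 2. Therefore the treewidth is 2.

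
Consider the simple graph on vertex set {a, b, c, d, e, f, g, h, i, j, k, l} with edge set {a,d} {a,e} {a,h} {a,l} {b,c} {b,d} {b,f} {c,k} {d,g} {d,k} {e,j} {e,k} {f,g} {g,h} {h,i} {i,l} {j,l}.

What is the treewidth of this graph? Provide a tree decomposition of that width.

Every bag has size at most 4, so the width is 4 − 1 = 3 and tw(G) ≤ 3. For the lower bound: the 4 vertex sets {i,j,l}, {e}, {a}, {d,g,h,k} are disjoint, each induces a connected subgraph, and every pair is joined by at least one edge of G. Contracting each set to a single vertex therefore yields K_{4} as a minor, and since treewidth is minor-monotone, tw(G) ≥ tw(K_{4}) = 3. The upper and lower bounds meet at 3, so that is the treewidth.

Treewidth 3.
Bags: B1 = {e, i, j, l}  B2 = {a, e, i, l}  B3 = {a, e, h, i}  B4 = {a, e, h, k}  B5 = {a, d, h, k}  B6 = {d, g, h, k}  B7 = {c, d, g, k}  B8 = {b, c, d, g}  B9 = {b, c, f, g}
Tree: B1–B2, B2–B3, B3–B4, B4–B5, B5–B6, B6–B7, B7–B8, B8–B9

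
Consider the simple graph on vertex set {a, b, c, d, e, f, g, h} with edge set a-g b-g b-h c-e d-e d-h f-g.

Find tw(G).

1

A width-1 tree decomposition is:
Bags: B1 = {b, h}  B2 = {b, g}  B3 = {d, h}  B4 = {a, g}  B5 = {f, g}  B6 = {d, e}  B7 = {c, e}
Tree: B1–B2, B1–B3, B2–B4, B2–B5, B3–B6, B6–B7
Each bag holds 2 vertices, so the decomposition has width 1, which upper-bounds the treewidth. Any graph with an edge has treewidth ≥ 1, and G has the edge b–h. Therefore the treewidth is 1.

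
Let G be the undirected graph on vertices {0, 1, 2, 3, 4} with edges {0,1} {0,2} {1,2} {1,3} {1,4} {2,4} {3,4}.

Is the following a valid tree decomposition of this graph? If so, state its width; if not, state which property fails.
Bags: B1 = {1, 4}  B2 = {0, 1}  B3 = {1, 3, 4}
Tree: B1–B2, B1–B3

No — vertex 2 appears in no bag.

A tree decomposition must satisfy three properties: every vertex lies in some bag; for every edge, both endpoints lie together in some bag; and for every vertex, the bags containing it form a connected subtree. Here vertex 2 appears in no bag, so the decomposition is invalid.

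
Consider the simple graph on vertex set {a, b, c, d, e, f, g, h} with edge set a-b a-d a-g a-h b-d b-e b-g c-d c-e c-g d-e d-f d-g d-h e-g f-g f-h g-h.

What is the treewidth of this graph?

A width-3 tree decomposition is:
Bags: B1 = {b, d, e, g}  B2 = {a, b, d, g}  B3 = {c, d, e, g}  B4 = {a, d, g, h}  B5 = {d, f, g, h}
Tree: B1–B2, B1–B3, B2–B4, B4–B5
Each bag holds 4 vertices, so the decomposition has width 3, which upper-bounds the treewidth. On the other hand G contains the 4-clique {c, d, e, g}. A clique must lie in a single bag of any decomposition, so no decomposition can have width below 3. The upper and lower bounds meet at 3, so that is the treewidth.

3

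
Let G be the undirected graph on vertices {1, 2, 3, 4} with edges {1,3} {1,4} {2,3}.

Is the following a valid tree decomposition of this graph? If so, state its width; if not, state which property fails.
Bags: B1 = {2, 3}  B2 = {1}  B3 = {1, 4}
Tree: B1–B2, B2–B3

No — edge (3,1) lies in no bag.

A tree decomposition must satisfy three properties: every vertex lies in some bag; for every edge, both endpoints lie together in some bag; and for every vertex, the bags containing it form a connected subtree. Here edge (3,1) lies in no bag, so the decomposition is invalid.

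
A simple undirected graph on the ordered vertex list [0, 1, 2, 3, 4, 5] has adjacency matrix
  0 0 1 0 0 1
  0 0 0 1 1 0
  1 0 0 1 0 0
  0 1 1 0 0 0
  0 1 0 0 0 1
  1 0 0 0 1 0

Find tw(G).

2

A width-2 tree decomposition is:
Bags: B1 = {0, 4, 5}  B2 = {0, 2, 4}  B3 = {2, 3, 4}  B4 = {1, 3, 4}
Tree: B1–B2, B2–B3, B3–B4
Every bag has size at most 3, so the width is 3 − 1 = 2 and tw(G) ≤ 2. The edges 4–5–0–2–3–1–4 form a cycle, so G is not a tree and its treewidth is at least 2. Therefore the treewidth is 2.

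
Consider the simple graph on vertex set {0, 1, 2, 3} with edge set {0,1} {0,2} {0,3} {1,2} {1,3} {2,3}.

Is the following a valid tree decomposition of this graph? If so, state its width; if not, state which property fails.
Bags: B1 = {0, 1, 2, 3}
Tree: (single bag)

Yes; width 3.

Vertex coverage: the bags together contain {0, 1, 2, 3}, the full vertex set. Edge coverage: each edge of G has both endpoints in at least one bag. Running intersection: for every vertex, the bags containing it form a connected subtree. All three properties hold, so this is a valid tree decomposition of width max|bag| − 1 = 3, and hence tw(G) ≤ 3.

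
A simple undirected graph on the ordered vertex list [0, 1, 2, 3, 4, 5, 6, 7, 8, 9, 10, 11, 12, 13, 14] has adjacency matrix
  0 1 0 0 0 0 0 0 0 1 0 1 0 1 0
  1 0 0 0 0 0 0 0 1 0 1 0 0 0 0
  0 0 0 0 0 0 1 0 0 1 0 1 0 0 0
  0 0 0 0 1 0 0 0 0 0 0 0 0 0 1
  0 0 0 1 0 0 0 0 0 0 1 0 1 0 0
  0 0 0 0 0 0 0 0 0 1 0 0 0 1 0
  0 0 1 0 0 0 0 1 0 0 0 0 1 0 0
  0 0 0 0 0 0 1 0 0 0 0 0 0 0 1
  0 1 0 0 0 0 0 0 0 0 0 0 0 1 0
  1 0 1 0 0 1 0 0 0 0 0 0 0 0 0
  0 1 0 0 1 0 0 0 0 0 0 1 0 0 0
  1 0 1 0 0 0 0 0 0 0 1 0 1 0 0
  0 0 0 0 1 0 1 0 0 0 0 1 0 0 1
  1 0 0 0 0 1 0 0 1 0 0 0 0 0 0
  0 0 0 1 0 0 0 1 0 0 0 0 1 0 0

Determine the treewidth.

A width-3 tree decomposition is:
Bags: B1 = {3, 4, 7, 14}  B2 = {4, 7, 12, 14}  B3 = {4, 6, 7, 12}  B4 = {4, 6, 10, 12}  B5 = {6, 10, 11, 12}  B6 = {2, 6, 10, 11}  B7 = {1, 2, 10, 11}  B8 = {0, 1, 2, 11}  B9 = {0, 1, 2, 9}  B10 = {0, 1, 8, 9}  B11 = {0, 8, 9, 13}  B12 = {5, 8, 9, 13}
Tree: B1–B2, B2–B3, B3–B4, B4–B5, B5–B6, B6–B7, B7–B8, B8–B9, B9–B10, B10–B11, B11–B12
Each bag holds 4 vertices, so the decomposition has width 3, which upper-bounds the treewidth. For the lower bound: the 4 vertex sets {3,7,14}, {4}, {12}, {2,6,10,11} are disjoint, each induces a connected subgraph, and every pair is joined by at least one edge of G. Contracting each set to a single vertex therefore yields K_{4} as a minor, and since treewidth is minor-monotone, tw(G) ≥ tw(K_{4}) = 3. Therefore the treewidth is 3.

3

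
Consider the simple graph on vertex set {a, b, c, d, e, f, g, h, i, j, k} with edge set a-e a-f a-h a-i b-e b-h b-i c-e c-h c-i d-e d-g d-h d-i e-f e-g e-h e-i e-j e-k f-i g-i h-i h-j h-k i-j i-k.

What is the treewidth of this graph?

3

A width-3 tree decomposition is:
Bags: B1 = {a, e, h, i}  B2 = {b, e, h, i}  B3 = {a, e, f, i}  B4 = {d, e, h, i}  B5 = {e, h, i, j}  B6 = {c, e, h, i}  B7 = {e, h, i, k}  B8 = {d, e, g, i}
Tree: B1–B2, B1–B3, B2–B4, B1–B5, B5–B6, B5–B7, B4–B8
Each bag holds 4 vertices, so the decomposition has width 3, which upper-bounds the treewidth. On the other hand G contains the 4-clique {d, e, g, i}. A clique must lie in a single bag of any decomposition, so no decomposition can have width below 3. Therefore the treewidth is 3.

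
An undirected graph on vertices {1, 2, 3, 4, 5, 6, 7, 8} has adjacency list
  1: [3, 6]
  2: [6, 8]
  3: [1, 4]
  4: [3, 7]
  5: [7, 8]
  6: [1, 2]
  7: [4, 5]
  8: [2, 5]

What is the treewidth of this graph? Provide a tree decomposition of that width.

Treewidth 2.
Bags: B1 = {1, 3, 6}  B2 = {2, 3, 6}  B3 = {2, 3, 8}  B4 = {3, 5, 8}  B5 = {3, 5, 7}  B6 = {3, 4, 7}
Tree: B1–B2, B2–B3, B3–B4, B4–B5, B5–B6

Every bag has size at most 3, so the width is 3 − 1 = 2 and tw(G) ≤ 2. For the lower bound, G contains the cycle 3–1–6–2–8–5–7–4–3, so G is not a forest; only forests have treewidth ≤ 1, hence tw(G) ≥ 2. The upper and lower bounds meet at 2, so that is the treewidth.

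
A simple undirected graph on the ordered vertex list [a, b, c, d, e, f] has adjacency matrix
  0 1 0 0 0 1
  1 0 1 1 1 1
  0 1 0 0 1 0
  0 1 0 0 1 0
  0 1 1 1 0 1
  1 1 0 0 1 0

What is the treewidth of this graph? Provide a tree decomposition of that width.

Treewidth 2.
One such decomposition:
Bags: B1 = {b, c, e}  B2 = {b, e, f}  B3 = {a, b, f}  B4 = {b, d, e}
Tree: B1–B2, B2–B3, B1–B4

Every bag has size at most 3, so the width is 3 − 1 = 2 and tw(G) ≤ 2. For the lower bound, the 3 vertices {b, d, e} are pairwise adjacent, and any tree decomposition puts a clique entirely inside one bag — forcing width ≥ 2. Therefore the treewidth is 2.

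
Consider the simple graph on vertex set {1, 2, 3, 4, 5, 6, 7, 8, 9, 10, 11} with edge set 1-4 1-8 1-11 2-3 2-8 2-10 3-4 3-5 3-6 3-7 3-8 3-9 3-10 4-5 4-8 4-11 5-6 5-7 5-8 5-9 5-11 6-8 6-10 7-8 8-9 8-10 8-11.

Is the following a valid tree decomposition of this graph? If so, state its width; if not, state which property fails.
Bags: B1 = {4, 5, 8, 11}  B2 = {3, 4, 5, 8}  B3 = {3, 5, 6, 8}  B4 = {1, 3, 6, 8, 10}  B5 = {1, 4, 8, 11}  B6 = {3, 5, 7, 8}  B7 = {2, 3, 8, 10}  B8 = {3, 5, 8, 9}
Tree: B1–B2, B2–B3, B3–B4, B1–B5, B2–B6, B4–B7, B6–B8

No — bags containing vertex 1 are not connected in the tree.

A tree decomposition must satisfy three properties: every vertex lies in some bag; for every edge, both endpoints lie together in some bag; and for every vertex, the bags containing it form a connected subtree. Here bags containing vertex 1 are not connected in the tree, so the decomposition is invalid.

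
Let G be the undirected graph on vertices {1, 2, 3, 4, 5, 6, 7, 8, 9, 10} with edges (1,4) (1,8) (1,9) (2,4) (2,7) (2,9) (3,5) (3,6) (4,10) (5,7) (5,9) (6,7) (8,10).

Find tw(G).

A width-2 tree decomposition is:
Bags: B1 = {1, 8, 10}  B2 = {1, 4, 10}  B3 = {1, 4, 9}  B4 = {2, 4, 9}  B5 = {2, 5, 9}  B6 = {2, 5, 7}  B7 = {3, 5, 7}  B8 = {3, 6, 7}
Tree: B1–B2, B2–B3, B3–B4, B4–B5, B5–B6, B6–B7, B7–B8
Every bag has size at most 3, so the width is 3 − 1 = 2 and tw(G) ≤ 2. For the lower bound, G contains the cycle 8–10–4–1–8, so G is not a forest; only forests have treewidth ≤ 1, hence tw(G) ≥ 2. Hence tw(G) = 2 exactly.

2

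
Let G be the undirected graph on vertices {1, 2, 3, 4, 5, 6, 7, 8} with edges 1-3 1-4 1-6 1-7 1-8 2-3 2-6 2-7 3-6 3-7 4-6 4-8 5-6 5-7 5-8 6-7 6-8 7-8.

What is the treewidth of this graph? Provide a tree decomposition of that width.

The largest bag has 4 vertices, giving width 3; this decomposition certifies tw(G) ≤ 3. Conversely, {1, 4, 6, 8} is a clique of size 4, and the vertices of any clique must share a bag in every tree decomposition; so some bag has ≥ 4 vertices and tw(G) ≥ 3. The upper and lower bounds meet at 3, so that is the treewidth.

Treewidth 3.
Bags: B1 = {1, 6, 7, 8}  B2 = {1, 4, 6, 8}  B3 = {1, 3, 6, 7}  B4 = {2, 3, 6, 7}  B5 = {5, 6, 7, 8}
Tree: B1–B2, B1–B3, B3–B4, B1–B5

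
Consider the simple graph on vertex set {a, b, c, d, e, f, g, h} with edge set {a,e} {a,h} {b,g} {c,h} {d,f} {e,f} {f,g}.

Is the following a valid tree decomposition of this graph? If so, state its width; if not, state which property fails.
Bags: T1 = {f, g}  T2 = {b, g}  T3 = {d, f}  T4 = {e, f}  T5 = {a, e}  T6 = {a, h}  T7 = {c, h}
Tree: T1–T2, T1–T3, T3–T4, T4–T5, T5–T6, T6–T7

Yes; width 1.

Every vertex of G appears in some bag (union = {a, b, c, d, e, f, g, h}); every edge is covered by a bag; and for each vertex v the set of bags containing v is connected in the bag tree. The decomposition is therefore valid. The largest bag has 2 vertices, so the width is 1.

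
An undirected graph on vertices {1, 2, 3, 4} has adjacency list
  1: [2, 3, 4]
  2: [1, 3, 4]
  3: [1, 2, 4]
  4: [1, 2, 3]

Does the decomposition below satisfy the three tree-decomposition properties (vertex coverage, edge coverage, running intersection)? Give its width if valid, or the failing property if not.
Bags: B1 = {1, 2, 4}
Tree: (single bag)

A tree decomposition must satisfy three properties: every vertex lies in some bag; for every edge, both endpoints lie together in some bag; and for every vertex, the bags containing it form a connected subtree. Here vertex 3 appears in no bag, so the decomposition is invalid.

No — vertex 3 appears in no bag.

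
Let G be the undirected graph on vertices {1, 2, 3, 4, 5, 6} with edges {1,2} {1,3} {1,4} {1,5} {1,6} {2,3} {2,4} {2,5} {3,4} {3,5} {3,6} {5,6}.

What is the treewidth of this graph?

3

A width-3 tree decomposition is:
Bags: B1 = {1, 2, 3, 4}  B2 = {1, 2, 3, 5}  B3 = {1, 3, 5, 6}
Tree: B1–B2, B2–B3
The largest bag has 4 vertices, giving width 3; this decomposition certifies tw(G) ≤ 3. For the lower bound, the 4 vertices {1, 2, 3, 4} are pairwise adjacent, and any tree decomposition puts a clique entirely inside one bag — forcing width ≥ 3. Hence tw(G) = 3 exactly.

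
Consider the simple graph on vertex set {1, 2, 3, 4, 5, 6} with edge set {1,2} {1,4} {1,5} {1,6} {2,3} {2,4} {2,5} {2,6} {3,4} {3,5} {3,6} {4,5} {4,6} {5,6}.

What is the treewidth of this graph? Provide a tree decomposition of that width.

Every bag has size at most 5, so the width is 5 − 1 = 4 and tw(G) ≤ 4. For the lower bound, the 5 vertices {1, 2, 4, 5, 6} are pairwise adjacent, and any tree decomposition puts a clique entirely inside one bag — forcing width ≥ 4. The upper and lower bounds meet at 4, so that is the treewidth.

Treewidth 4.
One such decomposition:
Bags: B1 = {2, 3, 4, 5, 6}  B2 = {1, 2, 4, 5, 6}
Tree: B1–B2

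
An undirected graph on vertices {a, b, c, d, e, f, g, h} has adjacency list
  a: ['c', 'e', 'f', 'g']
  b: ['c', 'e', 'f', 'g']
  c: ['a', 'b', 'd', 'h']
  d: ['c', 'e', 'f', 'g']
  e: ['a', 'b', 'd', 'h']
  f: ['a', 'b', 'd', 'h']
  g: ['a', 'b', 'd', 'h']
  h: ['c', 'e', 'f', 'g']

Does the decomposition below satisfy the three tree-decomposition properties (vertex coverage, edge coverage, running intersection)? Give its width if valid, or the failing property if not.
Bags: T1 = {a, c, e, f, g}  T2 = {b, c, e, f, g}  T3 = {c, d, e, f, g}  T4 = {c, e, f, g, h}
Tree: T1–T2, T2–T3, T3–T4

Yes; width 4.

Checking the three conditions: (i) the bags cover all of {a, b, c, d, e, f, g, h}; (ii) for each edge, some bag contains both endpoints; (iii) the bags containing any fixed vertex form a subtree. All hold, so the decomposition is valid with width 5 − 1 = 4.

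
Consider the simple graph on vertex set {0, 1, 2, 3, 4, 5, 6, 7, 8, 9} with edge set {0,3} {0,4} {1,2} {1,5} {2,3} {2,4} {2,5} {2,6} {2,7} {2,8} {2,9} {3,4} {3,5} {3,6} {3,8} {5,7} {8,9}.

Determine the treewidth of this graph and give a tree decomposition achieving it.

Each bag holds 3 vertices, so the decomposition has width 2, which upper-bounds the treewidth. For the lower bound, the 3 vertices {0, 3, 4} are pairwise adjacent, and any tree decomposition puts a clique entirely inside one bag — forcing width ≥ 2. Combining the bounds, tw(G) = 2.

Treewidth 2.
One optimal decomposition is:
Bags: B1 = {1, 2, 5}  B2 = {2, 3, 5}  B3 = {2, 3, 4}  B4 = {2, 5, 7}  B5 = {0, 3, 4}  B6 = {2, 3, 6}  B7 = {2, 3, 8}  B8 = {2, 8, 9}
Tree: B1–B2, B2–B3, B1–B4, B3–B5, B3–B6, B6–B7, B7–B8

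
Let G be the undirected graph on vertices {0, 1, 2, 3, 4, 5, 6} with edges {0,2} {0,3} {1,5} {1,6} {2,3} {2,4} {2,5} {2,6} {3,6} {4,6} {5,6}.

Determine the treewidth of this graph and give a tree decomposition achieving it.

Treewidth 2.
One such decomposition:
Bags: B1 = {0, 2, 3}  B2 = {2, 3, 6}  B3 = {2, 5, 6}  B4 = {1, 5, 6}  B5 = {2, 4, 6}
Tree: B1–B2, B2–B3, B3–B4, B3–B5

The largest bag has 3 vertices, giving width 2; this decomposition certifies tw(G) ≤ 2. Conversely, {1, 5, 6} is a clique of size 3, and the vertices of any clique must share a bag in every tree decomposition; so some bag has ≥ 3 vertices and tw(G) ≥ 2. The upper and lower bounds meet at 2, so that is the treewidth.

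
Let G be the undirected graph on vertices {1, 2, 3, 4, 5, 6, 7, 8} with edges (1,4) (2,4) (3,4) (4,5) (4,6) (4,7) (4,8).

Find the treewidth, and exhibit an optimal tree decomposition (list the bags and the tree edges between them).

Each bag holds 2 vertices, so the decomposition has width 1, which upper-bounds the treewidth. G has an edge, so its treewidth is at least 1. Combining the bounds, tw(G) = 1.

Treewidth 1.
Bags: B1 = {4, 5}  B2 = {3, 4}  B3 = {4, 6}  B4 = {4, 8}  B5 = {1, 4}  B6 = {4, 7}  B7 = {2, 4}
Tree: B1–B2, B2–B3, B2–B4, B1–B5, B4–B6, B6–B7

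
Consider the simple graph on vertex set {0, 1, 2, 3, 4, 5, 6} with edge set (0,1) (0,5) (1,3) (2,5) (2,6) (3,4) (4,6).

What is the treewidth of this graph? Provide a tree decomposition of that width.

Every bag has size at most 3, so the width is 3 − 1 = 2 and tw(G) ≤ 2. For the lower bound, G contains the cycle 3–4–6–2–5–0–1–3, so G is not a forest; only forests have treewidth ≤ 1, hence tw(G) ≥ 2. Combining the bounds, tw(G) = 2.

Treewidth 2.
One such decomposition:
Bags: B1 = {3, 4, 6}  B2 = {2, 3, 6}  B3 = {2, 3, 5}  B4 = {0, 3, 5}  B5 = {0, 1, 3}
Tree: B1–B2, B2–B3, B3–B4, B4–B5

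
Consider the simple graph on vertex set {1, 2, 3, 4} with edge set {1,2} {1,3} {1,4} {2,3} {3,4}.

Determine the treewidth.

2

A width-2 tree decomposition is:
Bags: B1 = {1, 3, 4}  B2 = {1, 2, 3}
Tree: B1–B2
Every bag has size at most 3, so the width is 3 − 1 = 2 and tw(G) ≤ 2. On the other hand G contains the 3-clique {1, 2, 3}. A clique must lie in a single bag of any decomposition, so no decomposition can have width below 2. Therefore the treewidth is 2.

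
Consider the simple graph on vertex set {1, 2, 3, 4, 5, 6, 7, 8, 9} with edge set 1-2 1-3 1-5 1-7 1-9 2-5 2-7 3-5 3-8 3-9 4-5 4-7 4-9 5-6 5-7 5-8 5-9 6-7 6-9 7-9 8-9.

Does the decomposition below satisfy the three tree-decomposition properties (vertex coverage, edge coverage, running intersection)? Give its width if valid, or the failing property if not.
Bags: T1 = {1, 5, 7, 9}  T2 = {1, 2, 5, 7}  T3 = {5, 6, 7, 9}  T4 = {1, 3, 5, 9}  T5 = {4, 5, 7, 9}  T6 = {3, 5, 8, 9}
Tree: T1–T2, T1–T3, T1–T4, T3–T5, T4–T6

Yes; width 3.

Vertex coverage: the bags together contain {1, 2, 3, 4, 5, 6, 7, 8, 9}, the full vertex set. Edge coverage: each edge of G has both endpoints in at least one bag. Running intersection: for every vertex, the bags containing it form a connected subtree. All three properties hold, so this is a valid tree decomposition of width max|bag| − 1 = 3, and hence tw(G) ≤ 3.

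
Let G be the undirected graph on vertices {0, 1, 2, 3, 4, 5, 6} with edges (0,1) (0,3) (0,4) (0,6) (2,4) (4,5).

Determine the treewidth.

1

A width-1 tree decomposition is:
Bags: B1 = {0, 4}  B2 = {0, 6}  B3 = {2, 4}  B4 = {0, 1}  B5 = {0, 3}  B6 = {4, 5}
Tree: B1–B2, B1–B3, B1–B4, B4–B5, B3–B6
Each bag holds 2 vertices, so the decomposition has width 1, which upper-bounds the treewidth. Since G has at least one edge (e.g. 0–4), it is not an edgeless graph, so tw(G) ≥ 1. Combining the bounds, tw(G) = 1.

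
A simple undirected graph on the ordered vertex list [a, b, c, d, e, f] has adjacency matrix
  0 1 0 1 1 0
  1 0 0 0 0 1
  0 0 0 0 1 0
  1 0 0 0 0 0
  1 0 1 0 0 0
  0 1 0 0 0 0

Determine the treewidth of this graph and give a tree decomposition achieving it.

Treewidth 1.
Bags: B1 = {a, b}  B2 = {b, f}  B3 = {a, d}  B4 = {a, e}  B5 = {c, e}
Tree: B1–B2, B1–B3, B1–B4, B4–B5

The largest bag has 2 vertices, giving width 1; this decomposition certifies tw(G) ≤ 1. Since G has at least one edge (e.g. a–b), it is not an edgeless graph, so tw(G) ≥ 1. Hence tw(G) = 1 exactly.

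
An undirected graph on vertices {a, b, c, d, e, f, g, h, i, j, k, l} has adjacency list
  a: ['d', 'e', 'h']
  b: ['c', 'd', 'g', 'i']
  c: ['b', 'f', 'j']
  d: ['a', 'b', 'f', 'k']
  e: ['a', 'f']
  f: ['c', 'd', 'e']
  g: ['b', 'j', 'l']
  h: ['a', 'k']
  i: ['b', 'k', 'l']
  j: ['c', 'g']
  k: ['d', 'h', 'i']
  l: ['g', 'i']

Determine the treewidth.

A width-3 tree decomposition is:
Bags: B1 = {c, g, j, l}  B2 = {b, c, g, l}  B3 = {b, c, i, l}  B4 = {b, c, f, i}  B5 = {b, d, f, i}  B6 = {d, f, i, k}  B7 = {d, e, f, k}  B8 = {a, d, e, k}  B9 = {a, e, h, k}
Tree: B1–B2, B2–B3, B3–B4, B4–B5, B5–B6, B6–B7, B7–B8, B8–B9
Each bag holds 4 vertices, so the decomposition has width 3, which upper-bounds the treewidth. For the lower bound: the 4 vertex sets {g,j,l}, {c}, {b}, {d,f,i,k} are disjoint, each induces a connected subgraph, and every pair is joined by at least one edge of G. Contracting each set to a single vertex therefore yields K_{4} as a minor, and since treewidth is minor-monotone, tw(G) ≥ tw(K_{4}) = 3. Hence tw(G) = 3 exactly.

3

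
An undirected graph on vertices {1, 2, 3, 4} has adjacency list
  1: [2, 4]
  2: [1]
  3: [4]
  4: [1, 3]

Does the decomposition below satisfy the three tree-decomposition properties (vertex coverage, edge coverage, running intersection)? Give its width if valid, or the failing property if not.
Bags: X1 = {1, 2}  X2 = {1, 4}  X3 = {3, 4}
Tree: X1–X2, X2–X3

Yes; width 1.

Every vertex of G appears in some bag (union = {1, 2, 3, 4}); every edge is covered by a bag; and for each vertex v the set of bags containing v is connected in the bag tree. The decomposition is therefore valid. The largest bag has 2 vertices, so the width is 1.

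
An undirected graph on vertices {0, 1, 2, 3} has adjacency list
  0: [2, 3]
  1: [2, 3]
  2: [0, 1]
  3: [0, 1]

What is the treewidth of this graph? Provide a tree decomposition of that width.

Treewidth 2.
Bags: B1 = {0, 1, 2}  B2 = {0, 1, 3}
Tree: B1–B2

The largest bag has 3 vertices, giving width 2; this decomposition certifies tw(G) ≤ 2. The edges 1–2–0–3–1 form a cycle, so G is not a tree and its treewidth is at least 2. Hence tw(G) = 2 exactly.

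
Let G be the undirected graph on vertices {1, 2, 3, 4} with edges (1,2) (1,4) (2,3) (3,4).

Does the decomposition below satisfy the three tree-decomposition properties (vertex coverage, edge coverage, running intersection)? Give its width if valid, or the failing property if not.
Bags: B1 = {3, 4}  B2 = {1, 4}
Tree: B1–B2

No — vertex 2 appears in no bag.

A tree decomposition must satisfy three properties: every vertex lies in some bag; for every edge, both endpoints lie together in some bag; and for every vertex, the bags containing it form a connected subtree. Here vertex 2 appears in no bag, so the decomposition is invalid.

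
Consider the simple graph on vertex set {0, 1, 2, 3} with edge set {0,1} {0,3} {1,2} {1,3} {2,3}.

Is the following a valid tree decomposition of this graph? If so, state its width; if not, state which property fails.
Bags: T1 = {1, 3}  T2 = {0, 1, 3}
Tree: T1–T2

A tree decomposition must satisfy three properties: every vertex lies in some bag; for every edge, both endpoints lie together in some bag; and for every vertex, the bags containing it form a connected subtree. Here vertex 2 appears in no bag, so the decomposition is invalid.

No — vertex 2 appears in no bag.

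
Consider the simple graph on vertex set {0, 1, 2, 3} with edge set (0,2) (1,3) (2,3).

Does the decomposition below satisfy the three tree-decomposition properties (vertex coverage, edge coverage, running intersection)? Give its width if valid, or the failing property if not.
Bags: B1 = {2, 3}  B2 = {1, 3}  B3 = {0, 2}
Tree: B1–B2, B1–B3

Yes; width 1.

Vertex coverage: the bags together contain {0, 1, 2, 3}, the full vertex set. Edge coverage: each edge of G has both endpoints in at least one bag. Running intersection: for every vertex, the bags containing it form a connected subtree. All three properties hold, so this is a valid tree decomposition of width max|bag| − 1 = 1, and hence tw(G) ≤ 1.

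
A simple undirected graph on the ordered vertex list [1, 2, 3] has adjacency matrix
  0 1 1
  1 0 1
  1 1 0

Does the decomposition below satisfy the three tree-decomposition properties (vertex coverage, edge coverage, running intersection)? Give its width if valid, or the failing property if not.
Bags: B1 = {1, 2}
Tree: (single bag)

No — vertex 3 appears in no bag.

A tree decomposition must satisfy three properties: every vertex lies in some bag; for every edge, both endpoints lie together in some bag; and for every vertex, the bags containing it form a connected subtree. Here vertex 3 appears in no bag, so the decomposition is invalid.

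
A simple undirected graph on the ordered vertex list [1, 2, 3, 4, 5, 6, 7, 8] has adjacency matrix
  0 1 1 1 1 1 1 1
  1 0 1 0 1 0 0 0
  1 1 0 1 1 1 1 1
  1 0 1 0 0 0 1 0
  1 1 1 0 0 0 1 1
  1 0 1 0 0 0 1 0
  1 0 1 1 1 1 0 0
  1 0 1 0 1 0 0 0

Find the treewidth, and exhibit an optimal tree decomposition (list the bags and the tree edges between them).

Treewidth 3.
One such decomposition:
Bags: B1 = {1, 3, 4, 7}  B2 = {1, 3, 5, 7}  B3 = {1, 3, 6, 7}  B4 = {1, 2, 3, 5}  B5 = {1, 3, 5, 8}
Tree: B1–B2, B1–B3, B2–B4, B4–B5

The largest bag has 4 vertices, giving width 3; this decomposition certifies tw(G) ≤ 3. For the lower bound, the 4 vertices {1, 3, 4, 7} are pairwise adjacent, and any tree decomposition puts a clique entirely inside one bag — forcing width ≥ 3. Hence tw(G) = 3 exactly.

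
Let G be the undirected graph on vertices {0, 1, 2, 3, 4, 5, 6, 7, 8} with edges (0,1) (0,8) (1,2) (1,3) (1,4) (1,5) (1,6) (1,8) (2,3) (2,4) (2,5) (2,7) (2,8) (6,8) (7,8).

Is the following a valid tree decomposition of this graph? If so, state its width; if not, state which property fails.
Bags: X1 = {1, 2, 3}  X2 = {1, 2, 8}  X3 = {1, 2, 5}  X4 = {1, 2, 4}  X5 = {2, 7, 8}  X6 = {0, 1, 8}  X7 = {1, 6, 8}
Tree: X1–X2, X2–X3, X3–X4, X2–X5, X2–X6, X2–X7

Yes; width 2.

Vertex coverage: the bags together contain {0, 1, 2, 3, 4, 5, 6, 7, 8}, the full vertex set. Edge coverage: each edge of G has both endpoints in at least one bag. Running intersection: for every vertex, the bags containing it form a connected subtree. All three properties hold, so this is a valid tree decomposition of width max|bag| − 1 = 2, and hence tw(G) ≤ 2.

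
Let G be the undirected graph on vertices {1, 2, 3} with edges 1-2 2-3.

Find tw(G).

A width-1 tree decomposition is:
Bags: B1 = {2, 3}  B2 = {1, 2}
Tree: B1–B2
Every bag has size at most 2, so the width is 2 − 1 = 1 and tw(G) ≤ 1. Any graph with an edge has treewidth ≥ 1, and G has the edge 2–3. Therefore the treewidth is 1.

1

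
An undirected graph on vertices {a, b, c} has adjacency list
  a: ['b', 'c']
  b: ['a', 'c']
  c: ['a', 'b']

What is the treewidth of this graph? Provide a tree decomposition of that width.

With just one bag of size 3, the width is 3 − 1 = 2, so tw(G) ≤ 2. On the other hand G contains the 3-clique {a, b, c}. A clique must lie in a single bag of any decomposition, so no decomposition can have width below 2. Therefore the treewidth is 2.

Treewidth 2.
One such decomposition:
Bags: B1 = {a, b, c}
Tree: (single bag)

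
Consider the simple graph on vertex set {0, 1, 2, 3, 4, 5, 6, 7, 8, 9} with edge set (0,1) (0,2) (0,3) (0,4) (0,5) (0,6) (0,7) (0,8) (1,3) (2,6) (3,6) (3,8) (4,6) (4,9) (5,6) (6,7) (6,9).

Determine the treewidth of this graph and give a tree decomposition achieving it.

Treewidth 2.
One such decomposition:
Bags: B1 = {0, 4, 6}  B2 = {0, 3, 6}  B3 = {0, 2, 6}  B4 = {0, 3, 8}  B5 = {0, 5, 6}  B6 = {4, 6, 9}  B7 = {0, 1, 3}  B8 = {0, 6, 7}
Tree: B1–B2, B1–B3, B2–B4, B2–B5, B1–B6, B2–B7, B5–B8

Every bag has size at most 3, so the width is 3 − 1 = 2 and tw(G) ≤ 2. On the other hand G contains the 3-clique {0, 3, 8}. A clique must lie in a single bag of any decomposition, so no decomposition can have width below 2. Hence tw(G) = 2 exactly.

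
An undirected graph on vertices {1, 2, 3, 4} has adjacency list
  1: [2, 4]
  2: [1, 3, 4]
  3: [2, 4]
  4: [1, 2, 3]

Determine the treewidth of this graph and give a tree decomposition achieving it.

Every bag has size at most 3, so the width is 3 − 1 = 2 and tw(G) ≤ 2. On the other hand G contains the 3-clique {1, 2, 4}. A clique must lie in a single bag of any decomposition, so no decomposition can have width below 2. Combining the bounds, tw(G) = 2.

Treewidth 2.
One optimal decomposition is:
Bags: B1 = {1, 2, 4}  B2 = {2, 3, 4}
Tree: B1–B2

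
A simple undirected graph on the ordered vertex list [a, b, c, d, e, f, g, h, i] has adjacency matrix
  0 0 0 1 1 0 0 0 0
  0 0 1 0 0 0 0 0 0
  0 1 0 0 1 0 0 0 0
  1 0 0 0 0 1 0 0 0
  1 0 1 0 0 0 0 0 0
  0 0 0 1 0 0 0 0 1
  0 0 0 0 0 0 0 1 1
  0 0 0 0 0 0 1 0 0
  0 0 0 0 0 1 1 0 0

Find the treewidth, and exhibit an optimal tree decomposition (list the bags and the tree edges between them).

Treewidth 1.
One optimal decomposition is:
Bags: B1 = {g, h}  B2 = {g, i}  B3 = {f, i}  B4 = {d, f}  B5 = {a, d}  B6 = {a, e}  B7 = {c, e}  B8 = {b, c}
Tree: B1–B2, B2–B3, B3–B4, B4–B5, B5–B6, B6–B7, B7–B8

The largest bag has 2 vertices, giving width 1; this decomposition certifies tw(G) ≤ 1. Since G has at least one edge (e.g. h–g), it is not an edgeless graph, so tw(G) ≥ 1. Hence tw(G) = 1 exactly.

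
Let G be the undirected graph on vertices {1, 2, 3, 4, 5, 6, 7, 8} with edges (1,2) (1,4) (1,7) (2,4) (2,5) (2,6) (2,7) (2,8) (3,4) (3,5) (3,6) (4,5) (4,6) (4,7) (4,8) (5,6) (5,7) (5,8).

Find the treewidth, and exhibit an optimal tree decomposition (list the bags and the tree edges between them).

Every bag has size at most 4, so the width is 4 − 1 = 3 and tw(G) ≤ 3. On the other hand G contains the 4-clique {1, 2, 4, 7}. A clique must lie in a single bag of any decomposition, so no decomposition can have width below 3. Combining the bounds, tw(G) = 3.

Treewidth 3.
One such decomposition:
Bags: B1 = {2, 4, 5, 8}  B2 = {2, 4, 5, 6}  B3 = {2, 4, 5, 7}  B4 = {1, 2, 4, 7}  B5 = {3, 4, 5, 6}
Tree: B1–B2, B1–B3, B3–B4, B2–B5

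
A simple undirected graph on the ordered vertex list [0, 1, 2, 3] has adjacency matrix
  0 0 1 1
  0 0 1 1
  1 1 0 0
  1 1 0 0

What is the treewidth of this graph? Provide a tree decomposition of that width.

Treewidth 2.
One optimal decomposition is:
Bags: B1 = {0, 1, 2}  B2 = {0, 1, 3}
Tree: B1–B2

Every bag has size at most 3, so the width is 3 − 1 = 2 and tw(G) ≤ 2. For the lower bound, G contains the cycle 0–2–1–3–0, so G is not a forest; only forests have treewidth ≤ 1, hence tw(G) ≥ 2. Therefore the treewidth is 2.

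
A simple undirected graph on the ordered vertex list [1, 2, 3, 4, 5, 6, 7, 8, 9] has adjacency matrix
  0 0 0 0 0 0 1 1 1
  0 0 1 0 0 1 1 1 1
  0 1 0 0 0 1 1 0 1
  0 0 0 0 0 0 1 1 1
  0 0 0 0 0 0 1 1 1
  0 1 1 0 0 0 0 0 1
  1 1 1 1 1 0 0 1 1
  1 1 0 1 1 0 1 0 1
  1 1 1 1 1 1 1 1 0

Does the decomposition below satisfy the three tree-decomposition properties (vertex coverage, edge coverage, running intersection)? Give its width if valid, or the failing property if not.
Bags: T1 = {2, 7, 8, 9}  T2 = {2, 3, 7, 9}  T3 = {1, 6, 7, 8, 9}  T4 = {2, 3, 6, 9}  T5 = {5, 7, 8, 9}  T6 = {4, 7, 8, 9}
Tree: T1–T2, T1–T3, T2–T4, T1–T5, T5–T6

A tree decomposition must satisfy three properties: every vertex lies in some bag; for every edge, both endpoints lie together in some bag; and for every vertex, the bags containing it form a connected subtree. Here bags containing vertex 6 are not connected in the tree, so the decomposition is invalid.

No — bags containing vertex 6 are not connected in the tree.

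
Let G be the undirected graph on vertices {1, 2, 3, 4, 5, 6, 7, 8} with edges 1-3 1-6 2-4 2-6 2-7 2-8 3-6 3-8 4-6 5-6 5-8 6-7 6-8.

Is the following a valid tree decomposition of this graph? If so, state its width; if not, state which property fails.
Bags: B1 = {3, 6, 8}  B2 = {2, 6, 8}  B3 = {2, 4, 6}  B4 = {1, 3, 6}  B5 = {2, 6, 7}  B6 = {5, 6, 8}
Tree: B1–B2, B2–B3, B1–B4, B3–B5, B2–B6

Yes; width 2.

Vertex coverage: the bags together contain {1, 2, 3, 4, 5, 6, 7, 8}, the full vertex set. Edge coverage: each edge of G has both endpoints in at least one bag. Running intersection: for every vertex, the bags containing it form a connected subtree. All three properties hold, so this is a valid tree decomposition of width max|bag| − 1 = 2, and hence tw(G) ≤ 2.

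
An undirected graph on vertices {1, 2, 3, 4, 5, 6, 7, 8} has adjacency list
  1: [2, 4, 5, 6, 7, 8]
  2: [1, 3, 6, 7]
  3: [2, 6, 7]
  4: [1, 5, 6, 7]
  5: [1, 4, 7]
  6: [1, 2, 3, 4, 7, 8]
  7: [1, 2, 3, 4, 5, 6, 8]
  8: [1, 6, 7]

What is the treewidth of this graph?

3

A width-3 tree decomposition is:
Bags: B1 = {1, 6, 7, 8}  B2 = {1, 4, 6, 7}  B3 = {1, 2, 6, 7}  B4 = {2, 3, 6, 7}  B5 = {1, 4, 5, 7}
Tree: B1–B2, B2–B3, B3–B4, B2–B5
Each bag holds 4 vertices, so the decomposition has width 3, which upper-bounds the treewidth. Conversely, {1, 4, 5, 7} is a clique of size 4, and the vertices of any clique must share a bag in every tree decomposition; so some bag has ≥ 4 vertices and tw(G) ≥ 3. The upper and lower bounds meet at 3, so that is the treewidth.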